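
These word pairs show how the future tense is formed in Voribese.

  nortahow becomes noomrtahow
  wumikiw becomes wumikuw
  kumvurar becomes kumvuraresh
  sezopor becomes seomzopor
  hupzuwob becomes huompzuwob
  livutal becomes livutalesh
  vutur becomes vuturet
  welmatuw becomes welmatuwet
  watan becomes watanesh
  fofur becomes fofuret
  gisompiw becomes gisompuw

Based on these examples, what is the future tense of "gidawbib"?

gidawbub

"gidawbib" has last vowel 'i'. The stems whose last vowel is 'i' (wumikiw → wumikuw, gisompiw → gisompuw) change the last vowel to 'u'.
So gidawbib → gidawbub.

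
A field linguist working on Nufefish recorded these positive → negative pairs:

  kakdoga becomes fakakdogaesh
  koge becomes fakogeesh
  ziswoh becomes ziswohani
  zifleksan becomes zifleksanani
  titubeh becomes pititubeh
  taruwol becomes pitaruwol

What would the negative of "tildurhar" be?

pitildurhar

"tildurhar" begins with t-. The stems beginning with t- (titubeh → pititubeh, taruwol → pitaruwol) add the prefix pi-.
So tildurhar → pitildurhar.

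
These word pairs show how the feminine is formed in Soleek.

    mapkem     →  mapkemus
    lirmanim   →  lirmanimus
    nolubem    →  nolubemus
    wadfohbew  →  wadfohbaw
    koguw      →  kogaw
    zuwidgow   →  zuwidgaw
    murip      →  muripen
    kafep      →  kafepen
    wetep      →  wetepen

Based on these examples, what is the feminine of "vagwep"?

mapkem and wadfohbew both have last vowel 'e' yet inflect differently (mapkemus, wadfohbaw), so the last vowel is not what conditions the rule; the final letter is.
"vagwep" ends in -p. The stems ending in -p (murip → muripen, kafep → kafepen, wetep → wetepen) add -en.
The other patterns: stems ending in -m add -us; stems ending in -w change the last vowel to 'a'.
So vagwep → vagwepen.

vagwepen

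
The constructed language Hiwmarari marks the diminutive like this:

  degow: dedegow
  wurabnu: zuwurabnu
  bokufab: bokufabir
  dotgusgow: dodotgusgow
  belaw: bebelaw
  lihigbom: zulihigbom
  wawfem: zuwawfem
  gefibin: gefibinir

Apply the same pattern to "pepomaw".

pepepomaw

"pepomaw" ends in -w. The stems ending in -w (belaw → bebelaw, dotgusgow → dodotgusgow, degow → dedegow) repeat the first consonant+vowel as a prefix.
The other patterns: stems ending in -b or -n add -ir; stems ending in -m or -u add the prefix zu-.
So pepomaw → pepepomaw.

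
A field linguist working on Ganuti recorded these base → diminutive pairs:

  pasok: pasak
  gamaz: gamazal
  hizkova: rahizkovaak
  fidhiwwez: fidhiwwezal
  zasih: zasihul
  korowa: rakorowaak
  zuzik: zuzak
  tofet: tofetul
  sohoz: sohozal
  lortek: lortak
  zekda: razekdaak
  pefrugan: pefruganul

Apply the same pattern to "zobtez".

"zobtez" ends in -z. The stems ending in -z (fidhiwwez → fidhiwwezal, sohoz → sohozal, gamaz → gamazal) add -al.
The other patterns: stems ending in -a add ra- … -ak around the stem; stems ending in -k change the last vowel to 'a'; stems ending in -h, -n or -t add -ul.
So zobtez → zobtezal.

zobtezal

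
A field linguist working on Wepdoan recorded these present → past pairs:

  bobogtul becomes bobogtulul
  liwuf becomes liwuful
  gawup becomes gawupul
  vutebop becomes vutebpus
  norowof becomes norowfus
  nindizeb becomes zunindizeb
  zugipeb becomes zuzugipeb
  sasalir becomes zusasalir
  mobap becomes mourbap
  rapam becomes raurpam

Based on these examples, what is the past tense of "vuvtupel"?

"vuvtupel" has last vowel 'e'. The stems whose last vowel is 'e' (nindizeb → zunindizeb, zugipeb → zuzugipeb) add the prefix zu-.
So vuvtupel → zuvuvtupel.

zuvuvtupel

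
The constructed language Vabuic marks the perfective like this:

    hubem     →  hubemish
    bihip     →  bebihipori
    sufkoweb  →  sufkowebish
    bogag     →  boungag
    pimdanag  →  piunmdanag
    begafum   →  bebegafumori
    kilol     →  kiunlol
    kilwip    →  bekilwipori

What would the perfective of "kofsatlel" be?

kofsatlelish

"kofsatlel" has last vowel 'e'. The stems whose last vowel is 'e' (hubem → hubemish, sufkoweb → sufkowebish) add -ish.
The other patterns: stems whose last vowel is 'i' or 'u' add be- … -ori around the stem; stems whose last vowel is 'a' or 'o' insert -un- after the first vowel.
So kofsatlel → kofsatlelish.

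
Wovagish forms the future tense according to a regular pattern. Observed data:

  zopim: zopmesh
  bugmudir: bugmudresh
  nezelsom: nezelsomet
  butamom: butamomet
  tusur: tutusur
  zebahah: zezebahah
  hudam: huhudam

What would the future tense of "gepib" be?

gepbesh

zopim and nezelsom both end in -m yet inflect differently (zopmesh, nezelsomet), so the final letter is not what conditions the rule; the last vowel is.
"gepib" has last vowel 'i'. The stems whose last vowel is 'i' (zopim → zopmesh, bugmudir → bugmudresh) delete the last vowel and add -esh.
So gepib → gepbesh.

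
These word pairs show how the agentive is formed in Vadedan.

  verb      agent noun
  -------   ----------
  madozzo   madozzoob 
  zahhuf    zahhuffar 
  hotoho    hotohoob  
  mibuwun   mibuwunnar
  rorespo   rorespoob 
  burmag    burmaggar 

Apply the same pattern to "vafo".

vafoob

madozzo and mibuwun both begin with m- yet inflect differently (madozzoob, mibuwunnar), so the first letter is not what conditions the rule; whether the stem ends in a vowel or a consonant is.
"vafo" ends in a vowel. The stems ending in a vowel (madozzo → madozzoob, rorespo → rorespoob, hotoho → hotohoob) add -ob.
The other pattern: stems ending in a consonant double the final consonant and add -ar.
So vafo → vafoob.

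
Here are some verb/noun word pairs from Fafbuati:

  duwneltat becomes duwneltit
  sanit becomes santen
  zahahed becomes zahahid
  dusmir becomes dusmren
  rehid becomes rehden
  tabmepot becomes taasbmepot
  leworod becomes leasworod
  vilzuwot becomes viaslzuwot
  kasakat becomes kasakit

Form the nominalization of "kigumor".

kiasgumor

tabmepot and kasakat both end in -t yet inflect differently (taasbmepot, kasakit), so the final letter is not what conditions the rule; the last vowel is.
"kigumor" has last vowel 'o'. The stems whose last vowel is 'o' (leworod → leasworod, tabmepot → taasbmepot, vilzuwot → viaslzuwot) insert -as- after the first vowel.
The other patterns: stems whose last vowel is 'a' or 'e' change the last vowel to 'i'; stems whose last vowel is 'i' delete the last vowel and add -en.
So kigumor → kiasgumor.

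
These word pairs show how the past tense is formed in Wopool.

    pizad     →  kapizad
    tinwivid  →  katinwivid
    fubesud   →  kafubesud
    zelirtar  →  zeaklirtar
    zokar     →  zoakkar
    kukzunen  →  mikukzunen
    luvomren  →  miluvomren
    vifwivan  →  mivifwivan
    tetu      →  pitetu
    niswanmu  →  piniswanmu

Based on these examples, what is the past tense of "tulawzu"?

pizad and zelirtar both have last vowel 'a' yet inflect differently (kapizad, zeaklirtar), so the last vowel is not what conditions the rule; the final letter is.
"tulawzu" ends in -u. The stems ending in -u (tetu → pitetu, niswanmu → piniswanmu) add the prefix pi-.
The other patterns: stems ending in -d add the prefix ka-; stems ending in -r insert -ak- after the first vowel; stems ending in -n add the prefix mi-.
So tulawzu → pitulawzu.

pitulawzu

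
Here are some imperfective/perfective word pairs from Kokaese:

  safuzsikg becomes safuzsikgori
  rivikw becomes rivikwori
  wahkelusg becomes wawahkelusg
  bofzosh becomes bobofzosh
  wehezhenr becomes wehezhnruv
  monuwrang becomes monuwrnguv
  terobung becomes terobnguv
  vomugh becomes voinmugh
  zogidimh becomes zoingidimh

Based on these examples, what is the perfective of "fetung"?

"fetung" has second-to-last letter 'n'. The stems whose second-to-last letter is 'n' (wehezhenr → wehezhnruv, monuwrang → monuwrnguv, terobung → terobnguv) delete the last vowel and add -uv.
So fetung → fetnguv.

fetnguv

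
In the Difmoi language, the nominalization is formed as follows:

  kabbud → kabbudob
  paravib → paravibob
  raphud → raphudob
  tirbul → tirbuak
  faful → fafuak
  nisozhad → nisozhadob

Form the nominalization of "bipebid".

tirbul and raphud both have last vowel 'u' yet inflect differently (tirbuak, raphudob), so the last vowel is not what conditions the rule; the final letter is.
"bipebid" ends in -d. The stems ending in -d (raphud → raphudob, nisozhad → nisozhadob, kabbud → kabbudob) add -ob.
The other pattern: stems ending in -l drop the final letter and add -ak.
So bipebid → bipebidob.

bipebidob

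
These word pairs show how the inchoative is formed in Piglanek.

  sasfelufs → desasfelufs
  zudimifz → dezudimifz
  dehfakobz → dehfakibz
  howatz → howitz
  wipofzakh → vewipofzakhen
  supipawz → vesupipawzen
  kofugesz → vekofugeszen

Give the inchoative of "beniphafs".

debeniphafs

zudimifz and dehfakobz both end in -z yet inflect differently (dezudimifz, dehfakibz), so the final letter is not what conditions the rule; the second-to-last letter is.
"beniphafs" has second-to-last letter 'f'. The stems whose second-to-last letter is 'f' (zudimifz → dezudimifz, sasfelufs → desasfelufs) add the prefix de-.
The other patterns: stems whose second-to-last letter is 'b' or 't' change the last vowel to 'i'; stems whose second-to-last letter is 'k', 's' or 'w' add ve- … -en around the stem.
So beniphafs → debeniphafs.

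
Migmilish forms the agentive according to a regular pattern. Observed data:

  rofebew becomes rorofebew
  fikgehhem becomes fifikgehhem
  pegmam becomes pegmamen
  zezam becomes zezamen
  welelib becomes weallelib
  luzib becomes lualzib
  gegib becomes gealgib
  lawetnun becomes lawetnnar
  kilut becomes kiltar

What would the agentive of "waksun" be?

waksnar

"waksun" has last vowel 'u'. The stems whose last vowel is 'u' (lawetnun → lawetnnar, kilut → kiltar) delete the last vowel and add -ar.
So waksun → waksnar.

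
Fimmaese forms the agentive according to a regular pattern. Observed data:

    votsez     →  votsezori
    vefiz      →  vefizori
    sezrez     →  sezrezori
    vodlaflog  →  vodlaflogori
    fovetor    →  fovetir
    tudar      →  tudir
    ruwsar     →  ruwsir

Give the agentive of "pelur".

pelir

"pelur" ends in -r. The stems ending in -r (fovetor → fovetir, tudar → tudir, ruwsar → ruwsir) change the last vowel to 'i'.
So pelur → pelir.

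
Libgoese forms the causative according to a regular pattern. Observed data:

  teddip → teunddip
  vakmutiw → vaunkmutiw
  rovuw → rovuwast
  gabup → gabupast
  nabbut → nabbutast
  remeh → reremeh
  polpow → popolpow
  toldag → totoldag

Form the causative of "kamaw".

vakmutiw and rovuw both end in -w yet inflect differently (vaunkmutiw, rovuwast), so the final letter is not what conditions the rule; the last vowel is.
"kamaw" has last vowel 'a'. The one such stem in the data (toldag → totoldag) repeats the first consonant+vowel as a prefix (as do remeh, polpow), so the same rule applies.
The other patterns: stems whose last vowel is 'i' insert -un- after the first vowel; stems whose last vowel is 'u' add -ast.
So kamaw → kakamaw.

kakamaw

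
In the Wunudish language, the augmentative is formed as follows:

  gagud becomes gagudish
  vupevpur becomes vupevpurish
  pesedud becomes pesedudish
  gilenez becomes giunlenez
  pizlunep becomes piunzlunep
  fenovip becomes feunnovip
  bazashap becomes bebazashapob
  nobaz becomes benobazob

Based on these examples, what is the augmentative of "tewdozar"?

betewdozarob

"tewdozar" has last vowel 'a'. The stems whose last vowel is 'a' (bazashap → bebazashapob, nobaz → benobazob) add be- … -ob around the stem.
So tewdozar → betewdozarob.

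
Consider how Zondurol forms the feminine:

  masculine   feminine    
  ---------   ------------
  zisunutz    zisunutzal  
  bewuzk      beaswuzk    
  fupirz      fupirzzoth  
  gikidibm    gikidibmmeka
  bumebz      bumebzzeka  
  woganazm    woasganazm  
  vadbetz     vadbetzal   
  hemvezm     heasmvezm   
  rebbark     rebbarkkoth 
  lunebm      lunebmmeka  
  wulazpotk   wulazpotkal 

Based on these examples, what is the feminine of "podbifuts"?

wulazpotk and bewuzk both end in -k yet inflect differently (wulazpotkal, beaswuzk), so the final letter is not what conditions the rule; the second-to-last letter is.
"podbifuts" has second-to-last letter 't'. The stems whose second-to-last letter is 't' (wulazpotk → wulazpotkal, zisunutz → zisunutzal, vadbetz → vadbetzal) add -al.
The other patterns: stems whose second-to-last letter is 'z' insert -as- after the first vowel; stems whose second-to-last letter is 'b' double the final consonant and add -eka; stems whose second-to-last letter is 'r' double the final consonant and add -oth.
So podbifuts → podbifutsal.

podbifutsal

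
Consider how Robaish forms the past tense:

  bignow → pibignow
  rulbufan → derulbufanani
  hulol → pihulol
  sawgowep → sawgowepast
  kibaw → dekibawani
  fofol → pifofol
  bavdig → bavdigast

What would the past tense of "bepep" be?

"bepep" has last vowel 'e'. The one such stem in the data (sawgowep → sawgowepast) adds -ast, so the same rule applies.
The other patterns: stems whose last vowel is 'a' add de- … -ani around the stem; stems whose last vowel is 'o' add the prefix pi-.
So bepep → bepepast.

bepepast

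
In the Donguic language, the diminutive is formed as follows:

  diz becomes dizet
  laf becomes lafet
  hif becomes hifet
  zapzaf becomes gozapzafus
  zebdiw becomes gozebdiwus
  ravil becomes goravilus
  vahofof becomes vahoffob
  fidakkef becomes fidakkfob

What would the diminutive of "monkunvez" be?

"monkunvez" has 3 vowels. The stems with 3 vowels (vahofof → vahoffob, fidakkef → fidakkfob) delete the last vowel and add -ob.
The other patterns: stems with 1 vowel add -et; stems with 2 vowels add go- … -us around the stem.
So monkunvez → monkunvzob.

monkunvzob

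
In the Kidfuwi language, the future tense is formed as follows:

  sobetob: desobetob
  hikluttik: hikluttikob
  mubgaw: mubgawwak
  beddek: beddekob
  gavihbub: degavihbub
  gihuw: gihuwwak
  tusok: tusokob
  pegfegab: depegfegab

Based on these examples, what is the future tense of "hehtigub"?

dehehtigub

"hehtigub" ends in -b. The stems ending in -b (gavihbub → degavihbub, sobetob → desobetob, pegfegab → depegfegab) add the prefix de-.
So hehtigub → dehehtigub.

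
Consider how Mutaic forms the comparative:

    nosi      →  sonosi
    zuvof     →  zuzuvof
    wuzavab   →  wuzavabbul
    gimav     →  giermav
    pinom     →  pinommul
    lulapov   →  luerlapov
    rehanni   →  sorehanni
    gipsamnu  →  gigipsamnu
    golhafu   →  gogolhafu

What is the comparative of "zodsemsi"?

sozodsemsi

wuzavab and gimav both have last vowel 'a' yet inflect differently (wuzavabbul, giermav), so the last vowel is not what conditions the rule; the final letter is.
"zodsemsi" ends in -i. The stems ending in -i (rehanni → sorehanni, nosi → sonosi) add the prefix so-.
The other patterns: stems ending in -b or -m double the final consonant and add -ul; stems ending in -v insert -er- after the first vowel; stems ending in -f or -u repeat the first consonant+vowel as a prefix.
So zodsemsi → sozodsemsi.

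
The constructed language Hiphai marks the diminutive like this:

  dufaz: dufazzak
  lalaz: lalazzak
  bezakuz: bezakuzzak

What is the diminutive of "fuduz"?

Every pair shown (dufaz → dufazzak, lalaz → lalazzak, bezakuz → bezakuzzak) follows the same rule: double the final consonant and add -ak.
So fuduz → fuduzzak.

fuduzzak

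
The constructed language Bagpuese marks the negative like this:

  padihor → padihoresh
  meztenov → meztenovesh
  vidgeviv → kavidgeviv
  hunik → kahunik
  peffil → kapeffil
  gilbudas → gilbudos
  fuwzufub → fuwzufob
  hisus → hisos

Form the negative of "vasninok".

vasninokesh

meztenov and vidgeviv both end in -v yet inflect differently (meztenovesh, kavidgeviv), so the final letter is not what conditions the rule; the last vowel is.
"vasninok" has last vowel 'o'. The stems whose last vowel is 'o' (padihor → padihoresh, meztenov → meztenovesh) add -esh.
So vasninok → vasninokesh.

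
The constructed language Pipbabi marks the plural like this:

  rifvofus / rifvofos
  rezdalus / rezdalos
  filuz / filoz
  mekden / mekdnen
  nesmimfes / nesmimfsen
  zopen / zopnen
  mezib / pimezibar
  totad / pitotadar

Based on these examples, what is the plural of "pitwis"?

rifvofus and nesmimfes both end in -s yet inflect differently (rifvofos, nesmimfsen), so the final letter is not what conditions the rule; the last vowel is.
"pitwis" has last vowel 'i'. The one such stem in the data (mezib → pimezibar) adds pi- … -ar around the stem, so the same rule applies.
The other patterns: stems whose last vowel is 'u' change the last vowel to 'o'; stems whose last vowel is 'e' delete the last vowel and add -en.
So pitwis → pipitwisar.

pipitwisar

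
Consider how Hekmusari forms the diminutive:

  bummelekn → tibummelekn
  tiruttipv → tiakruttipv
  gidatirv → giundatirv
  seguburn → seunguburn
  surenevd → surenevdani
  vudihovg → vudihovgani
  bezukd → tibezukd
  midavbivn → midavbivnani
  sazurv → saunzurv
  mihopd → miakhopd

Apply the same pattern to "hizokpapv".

"hizokpapv" has second-to-last letter 'p'. The stems whose second-to-last letter is 'p' (mihopd → miakhopd, tiruttipv → tiakruttipv) insert -ak- after the first vowel.
So hizokpapv → hiakzokpapv.

hiakzokpapv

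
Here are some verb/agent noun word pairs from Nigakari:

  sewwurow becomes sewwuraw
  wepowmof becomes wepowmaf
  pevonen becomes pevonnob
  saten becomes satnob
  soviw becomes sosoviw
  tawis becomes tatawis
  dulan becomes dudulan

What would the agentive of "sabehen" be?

sabehnob

"sabehen" has last vowel 'e'. The stems whose last vowel is 'e' (pevonen → pevonnob, saten → satnob) delete the last vowel and add -ob.
The other patterns: stems whose last vowel is 'o' change the last vowel to 'a'; stems whose last vowel is 'a' or 'i' repeat the first consonant+vowel as a prefix.
So sabehen → sabehnob.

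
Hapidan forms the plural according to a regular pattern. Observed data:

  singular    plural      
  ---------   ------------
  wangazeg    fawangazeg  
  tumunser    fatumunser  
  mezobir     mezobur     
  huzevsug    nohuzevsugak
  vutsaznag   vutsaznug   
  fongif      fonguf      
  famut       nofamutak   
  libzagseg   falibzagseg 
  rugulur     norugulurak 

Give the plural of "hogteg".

rugulur and mezobir both end in -r yet inflect differently (norugulurak, mezobur), so the final letter is not what conditions the rule; the last vowel is.
"hogteg" has last vowel 'e'. The stems whose last vowel is 'e' (wangazeg → fawangazeg, tumunser → fatumunser, libzagseg → falibzagseg) add the prefix fa-.
So hogteg → fahogteg.

fahogteg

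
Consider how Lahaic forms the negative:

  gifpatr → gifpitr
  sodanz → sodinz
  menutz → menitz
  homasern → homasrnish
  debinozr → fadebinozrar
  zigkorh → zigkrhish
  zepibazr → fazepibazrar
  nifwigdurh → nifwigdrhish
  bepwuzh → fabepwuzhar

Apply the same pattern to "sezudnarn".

sezudnrnish

"sezudnarn" has second-to-last letter 'r'. The stems whose second-to-last letter is 'r' (zigkorh → zigkrhish, nifwigdurh → nifwigdrhish, homasern → homasrnish) delete the last vowel and add -ish.
The other patterns: stems whose second-to-last letter is 'z' add fa- … -ar around the stem; stems whose second-to-last letter is 'n' or 't' change the last vowel to 'i'.
So sezudnarn → sezudnrnish.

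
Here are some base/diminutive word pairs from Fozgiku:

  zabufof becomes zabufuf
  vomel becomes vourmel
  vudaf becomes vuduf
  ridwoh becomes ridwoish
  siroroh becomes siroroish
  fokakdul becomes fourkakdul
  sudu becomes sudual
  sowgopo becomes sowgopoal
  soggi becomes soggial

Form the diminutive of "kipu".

"kipu" ends in -u. The one such stem in the data (sudu → sudual) adds -al, so the same rule applies.
So kipu → kipual.

kipual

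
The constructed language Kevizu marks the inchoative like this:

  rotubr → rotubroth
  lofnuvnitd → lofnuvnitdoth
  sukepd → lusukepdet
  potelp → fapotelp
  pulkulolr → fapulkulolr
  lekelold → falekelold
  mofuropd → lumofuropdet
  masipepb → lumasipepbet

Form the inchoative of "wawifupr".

luwawifupret

lekelold and mofuropd both end in -d yet inflect differently (falekelold, lumofuropdet), so the final letter is not what conditions the rule; the second-to-last letter is.
"wawifupr" has second-to-last letter 'p'. The stems whose second-to-last letter is 'p' (mofuropd → lumofuropdet, masipepb → lumasipepbet, sukepd → lusukepdet) add lu- … -et around the stem.
So wawifupr → luwawifupret.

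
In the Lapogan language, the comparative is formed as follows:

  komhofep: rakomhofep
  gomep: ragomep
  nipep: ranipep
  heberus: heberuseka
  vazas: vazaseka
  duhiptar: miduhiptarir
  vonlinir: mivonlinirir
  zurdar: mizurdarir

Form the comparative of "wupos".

"wupos" ends in -s. The stems ending in -s (heberus → heberuseka, vazas → vazaseka) add -eka.
The other patterns: stems ending in -p add the prefix ra-; stems ending in -r add mi- … -ir around the stem.
So wupos → wuposeka.

wuposeka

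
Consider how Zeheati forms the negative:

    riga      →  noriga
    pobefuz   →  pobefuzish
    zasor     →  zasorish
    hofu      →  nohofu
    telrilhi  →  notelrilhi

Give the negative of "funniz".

funnizish

pobefuz and hofu both have last vowel 'u' yet inflect differently (pobefuzish, nohofu), so the last vowel is not what conditions the rule; whether the stem ends in a vowel or a consonant is.
"funniz" ends in a consonant. The stems ending in a consonant (pobefuz → pobefuzish, zasor → zasorish) add -ish.
The other pattern: stems ending in a vowel add the prefix no-.
So funniz → funnizish.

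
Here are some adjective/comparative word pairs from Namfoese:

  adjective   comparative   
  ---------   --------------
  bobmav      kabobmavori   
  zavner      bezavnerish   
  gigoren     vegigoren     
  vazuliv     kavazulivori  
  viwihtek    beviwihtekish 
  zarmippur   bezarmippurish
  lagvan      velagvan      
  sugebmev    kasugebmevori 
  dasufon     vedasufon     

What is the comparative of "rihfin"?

lagvan and bobmav both have last vowel 'a' yet inflect differently (velagvan, kabobmavori), so the last vowel is not what conditions the rule; the final letter is.
"rihfin" ends in -n. The stems ending in -n (dasufon → vedasufon, lagvan → velagvan, gigoren → vegigoren) add the prefix ve-.
So rihfin → verihfin.

verihfin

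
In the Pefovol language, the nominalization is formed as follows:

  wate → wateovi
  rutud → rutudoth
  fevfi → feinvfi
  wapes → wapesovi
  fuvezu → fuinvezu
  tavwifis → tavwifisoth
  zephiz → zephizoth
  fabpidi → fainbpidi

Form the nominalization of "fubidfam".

"fubidfam" begins with f-. The stems beginning with f- (fuvezu → fuinvezu, fabpidi → fainbpidi, fevfi → feinvfi) insert -in- after the first vowel.
So fubidfam → fuinbidfam.

fuinbidfam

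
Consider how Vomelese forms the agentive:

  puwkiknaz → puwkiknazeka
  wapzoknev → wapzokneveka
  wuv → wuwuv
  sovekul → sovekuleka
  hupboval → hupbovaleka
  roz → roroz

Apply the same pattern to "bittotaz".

bittotazeka

"bittotaz" has 3 vowels. The stems with 3 vowels (sovekul → sovekuleka, puwkiknaz → puwkiknazeka, wapzoknev → wapzokneveka) add -eka.
The other pattern: stems with 1 vowel repeat the first consonant+vowel as a prefix.
So bittotaz → bittotazeka.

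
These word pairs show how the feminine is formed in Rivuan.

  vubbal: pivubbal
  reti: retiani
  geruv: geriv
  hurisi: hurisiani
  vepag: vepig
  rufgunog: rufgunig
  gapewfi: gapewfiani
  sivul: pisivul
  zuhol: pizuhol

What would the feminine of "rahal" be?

zuhol and rufgunog both have last vowel 'o' yet inflect differently (pizuhol, rufgunig), so the last vowel is not what conditions the rule; the final letter is.
"rahal" ends in -l. The stems ending in -l (vubbal → pivubbal, zuhol → pizuhol, sivul → pisivul) add the prefix pi-.
So rahal → pirahal.

pirahal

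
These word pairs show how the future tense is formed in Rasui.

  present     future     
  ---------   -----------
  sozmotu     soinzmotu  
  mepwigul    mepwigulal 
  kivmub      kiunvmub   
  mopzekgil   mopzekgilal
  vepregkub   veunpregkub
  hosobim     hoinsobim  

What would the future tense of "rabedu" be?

"rabedu" ends in -u. The one such stem in the data (sozmotu → soinzmotu) inserts -in- after the first vowel (as does hosobim), so the same rule applies.
So rabedu → rainbedu.

rainbedu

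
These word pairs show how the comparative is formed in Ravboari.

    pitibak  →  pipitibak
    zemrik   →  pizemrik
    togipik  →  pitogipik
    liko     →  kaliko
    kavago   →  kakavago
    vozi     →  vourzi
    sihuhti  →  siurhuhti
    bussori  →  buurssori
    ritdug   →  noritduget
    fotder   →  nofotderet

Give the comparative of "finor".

zemrik and vozi both have last vowel 'i' yet inflect differently (pizemrik, vourzi), so the last vowel is not what conditions the rule; the final letter is.
"finor" ends in -r. The one such stem in the data (fotder → nofotderet) adds no- … -et around the stem, so the same rule applies.
The other patterns: stems ending in -k add the prefix pi-; stems ending in -o add the prefix ka-; stems ending in -i insert -ur- after the first vowel.
So finor → nofinoret.

nofinoret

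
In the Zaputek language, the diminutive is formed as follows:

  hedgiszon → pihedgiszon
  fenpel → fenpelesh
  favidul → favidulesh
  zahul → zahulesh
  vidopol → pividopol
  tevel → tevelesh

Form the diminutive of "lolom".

pilolom

vidopol and fenpel both end in -l yet inflect differently (pividopol, fenpelesh), so the final letter is not what conditions the rule; the last vowel is.
"lolom" has last vowel 'o'. The stems whose last vowel is 'o' (vidopol → pividopol, hedgiszon → pihedgiszon) add the prefix pi-.
The other pattern: stems whose last vowel is 'e' or 'u' add -esh.
So lolom → pilolom.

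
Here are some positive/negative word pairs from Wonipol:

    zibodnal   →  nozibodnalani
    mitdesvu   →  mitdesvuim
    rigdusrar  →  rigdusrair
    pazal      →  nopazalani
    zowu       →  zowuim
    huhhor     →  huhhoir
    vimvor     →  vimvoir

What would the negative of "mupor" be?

mupoir

rigdusrar and zibodnal both have last vowel 'a' yet inflect differently (rigdusrair, nozibodnalani), so the last vowel is not what conditions the rule; the final letter is.
"mupor" ends in -r. The stems ending in -r (vimvor → vimvoir, rigdusrar → rigdusrair, huhhor → huhhoir) drop the final letter and add -ir.
The other patterns: stems ending in -u add -im; stems ending in -l add no- … -ani around the stem.
So mupor → mupoir.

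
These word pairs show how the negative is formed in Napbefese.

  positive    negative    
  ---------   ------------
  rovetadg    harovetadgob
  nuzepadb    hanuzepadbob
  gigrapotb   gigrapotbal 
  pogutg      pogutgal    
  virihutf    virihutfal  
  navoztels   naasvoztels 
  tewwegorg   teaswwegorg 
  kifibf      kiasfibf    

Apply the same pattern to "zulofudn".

nuzepadb and gigrapotb both end in -b yet inflect differently (hanuzepadbob, gigrapotbal), so the final letter is not what conditions the rule; the second-to-last letter is.
"zulofudn" has second-to-last letter 'd'. The stems whose second-to-last letter is 'd' (rovetadg → harovetadgob, nuzepadb → hanuzepadbob) add ha- … -ob around the stem.
The other patterns: stems whose second-to-last letter is 't' add -al; stems whose second-to-last letter is 'b', 'l' or 'r' insert -as- after the first vowel.
So zulofudn → hazulofudnob.

hazulofudnob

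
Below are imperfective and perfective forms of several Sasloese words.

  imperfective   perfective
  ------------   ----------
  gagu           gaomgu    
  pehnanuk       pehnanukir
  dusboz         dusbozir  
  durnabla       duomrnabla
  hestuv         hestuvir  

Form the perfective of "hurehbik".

hurehbikir

pehnanuk and gagu both have last vowel 'u' yet inflect differently (pehnanukir, gaomgu), so the last vowel is not what conditions the rule; whether the stem ends in a vowel or a consonant is.
"hurehbik" ends in a consonant. The stems ending in a consonant (pehnanuk → pehnanukir, dusboz → dusbozir, hestuv → hestuvir) add -ir.
The other pattern: stems ending in a vowel insert -om- after the first vowel.
So hurehbik → hurehbikir.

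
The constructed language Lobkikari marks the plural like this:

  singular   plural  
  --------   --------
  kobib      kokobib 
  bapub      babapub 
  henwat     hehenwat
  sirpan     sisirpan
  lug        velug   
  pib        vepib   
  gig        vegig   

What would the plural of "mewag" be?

memewag

"mewag" has 2 vowels. The stems with 2 vowels (kobib → kokobib, bapub → babapub, henwat → hehenwat) repeat the first consonant+vowel as a prefix.
So mewag → memewag.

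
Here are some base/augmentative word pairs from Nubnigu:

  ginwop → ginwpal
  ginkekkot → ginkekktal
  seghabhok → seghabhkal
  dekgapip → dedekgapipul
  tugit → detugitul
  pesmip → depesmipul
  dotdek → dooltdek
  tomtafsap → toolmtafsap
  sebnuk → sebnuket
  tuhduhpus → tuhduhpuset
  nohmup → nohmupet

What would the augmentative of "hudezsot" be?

hudezstal

"hudezsot" has last vowel 'o'. The stems whose last vowel is 'o' (ginwop → ginwpal, ginkekkot → ginkekktal, seghabhok → seghabhkal) delete the last vowel and add -al.
So hudezsot → hudezstal.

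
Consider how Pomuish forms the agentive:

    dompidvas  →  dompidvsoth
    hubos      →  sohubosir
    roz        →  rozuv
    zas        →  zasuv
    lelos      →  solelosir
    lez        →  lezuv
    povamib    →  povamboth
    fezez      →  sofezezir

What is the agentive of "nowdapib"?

zas and lelos both end in -s yet inflect differently (zasuv, solelosir), so the final letter is not what conditions the rule; the number of vowels is.
"nowdapib" has 3 vowels. The stems with 3 vowels (povamib → povamboth, dompidvas → dompidvsoth) delete the last vowel and add -oth.
The other patterns: stems with 1 vowel add -uv; stems with 2 vowels add so- … -ir around the stem.
So nowdapib → nowdapboth.

nowdapboth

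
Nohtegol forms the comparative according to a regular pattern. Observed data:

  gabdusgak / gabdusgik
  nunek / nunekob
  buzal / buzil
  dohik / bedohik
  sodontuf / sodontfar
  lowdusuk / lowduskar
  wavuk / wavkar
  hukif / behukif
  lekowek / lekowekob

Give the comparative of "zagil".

bezagil

dohik and lowdusuk both end in -k yet inflect differently (bedohik, lowduskar), so the final letter is not what conditions the rule; the last vowel is.
"zagil" has last vowel 'i'. The stems whose last vowel is 'i' (hukif → behukif, dohik → bedohik) add the prefix be-.
So zagil → bezagil.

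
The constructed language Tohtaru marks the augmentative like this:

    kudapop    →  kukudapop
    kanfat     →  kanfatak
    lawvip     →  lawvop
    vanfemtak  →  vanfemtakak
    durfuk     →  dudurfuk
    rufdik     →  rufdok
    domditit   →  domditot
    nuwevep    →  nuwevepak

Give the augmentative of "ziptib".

ziptob

"ziptib" has last vowel 'i'. The stems whose last vowel is 'i' (domditit → domditot, lawvip → lawvop, rufdik → rufdok) change the last vowel to 'o'.
The other patterns: stems whose last vowel is 'a' or 'e' add -ak; stems whose last vowel is 'o' or 'u' repeat the first consonant+vowel as a prefix.
So ziptib → ziptob.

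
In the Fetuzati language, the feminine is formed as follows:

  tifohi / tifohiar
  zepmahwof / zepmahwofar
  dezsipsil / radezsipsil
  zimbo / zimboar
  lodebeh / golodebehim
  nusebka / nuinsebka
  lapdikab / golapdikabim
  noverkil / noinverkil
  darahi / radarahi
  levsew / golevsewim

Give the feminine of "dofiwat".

radofiwat

tifohi and darahi both end in -i yet inflect differently (tifohiar, radarahi), so the final letter is not what conditions the rule; the first letter is.
"dofiwat" begins with d-. The stems beginning with d- (dezsipsil → radezsipsil, darahi → radarahi) add the prefix ra-.
The other patterns: stems beginning with l- add go- … -im around the stem; stems beginning with t- or z- add -ar; stems beginning with n- insert -in- after the first vowel.
So dofiwat → radofiwat.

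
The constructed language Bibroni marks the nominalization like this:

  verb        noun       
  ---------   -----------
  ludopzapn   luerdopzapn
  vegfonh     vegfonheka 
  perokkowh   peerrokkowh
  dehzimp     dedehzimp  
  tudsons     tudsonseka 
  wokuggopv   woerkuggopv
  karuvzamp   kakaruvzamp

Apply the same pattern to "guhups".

perokkowh and vegfonh both end in -h yet inflect differently (peerrokkowh, vegfonheka), so the final letter is not what conditions the rule; the second-to-last letter is.
"guhups" has second-to-last letter 'p'. The stems whose second-to-last letter is 'p' (wokuggopv → woerkuggopv, ludopzapn → luerdopzapn) insert -er- after the first vowel.
The other patterns: stems whose second-to-last letter is 'm' repeat the first consonant+vowel as a prefix; stems whose second-to-last letter is 'n' add -eka.
So guhups → guerhups.

guerhups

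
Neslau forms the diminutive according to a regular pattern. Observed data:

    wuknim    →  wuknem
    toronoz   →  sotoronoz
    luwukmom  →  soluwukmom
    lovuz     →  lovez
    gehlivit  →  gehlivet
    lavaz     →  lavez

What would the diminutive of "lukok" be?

"lukok" has last vowel 'o'. The stems whose last vowel is 'o' (luwukmom → soluwukmom, toronoz → sotoronoz) add the prefix so-.
The other pattern: stems whose last vowel is 'a', 'i' or 'u' change the last vowel to 'e'.
So lukok → solukok.

solukok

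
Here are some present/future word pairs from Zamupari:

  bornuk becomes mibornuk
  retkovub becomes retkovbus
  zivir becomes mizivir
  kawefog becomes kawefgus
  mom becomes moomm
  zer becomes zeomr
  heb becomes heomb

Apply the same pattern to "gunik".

zer and zivir both end in -r yet inflect differently (zeomr, mizivir), so the final letter is not what conditions the rule; the number of vowels is.
"gunik" has 2 vowels. The stems with 2 vowels (bornuk → mibornuk, zivir → mizivir) add the prefix mi-.
The other patterns: stems with 1 vowel insert -om- after the first vowel; stems with 3 vowels delete the last vowel and add -us.
So gunik → migunik.

migunik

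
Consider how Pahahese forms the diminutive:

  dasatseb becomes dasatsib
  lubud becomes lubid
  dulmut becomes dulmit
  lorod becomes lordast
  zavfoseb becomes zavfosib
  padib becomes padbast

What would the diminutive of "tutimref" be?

zavfoseb and padib both end in -b yet inflect differently (zavfosib, padbast), so the final letter is not what conditions the rule; the last vowel is.
"tutimref" has last vowel 'e'. The stems whose last vowel is 'e' (zavfoseb → zavfosib, dasatseb → dasatsib) change the last vowel to 'i'.
So tutimref → tutimrif.

tutimrif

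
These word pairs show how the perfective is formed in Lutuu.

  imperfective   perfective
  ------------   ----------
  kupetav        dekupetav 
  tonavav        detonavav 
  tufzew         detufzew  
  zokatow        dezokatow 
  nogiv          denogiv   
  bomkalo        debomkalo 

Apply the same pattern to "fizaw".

defizaw

Every pair shown (kupetav → dekupetav, tonavav → detonavav, tufzew → detufzew, …) follows the same rule: add the prefix de-.
So fizaw → defizaw.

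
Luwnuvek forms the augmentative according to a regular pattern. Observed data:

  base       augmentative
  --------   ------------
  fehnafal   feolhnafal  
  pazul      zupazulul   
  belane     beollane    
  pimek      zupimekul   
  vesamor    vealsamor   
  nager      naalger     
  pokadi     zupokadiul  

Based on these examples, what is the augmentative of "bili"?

biolli

"bili" begins with b-. The one such stem in the data (belane → beollane) inserts -ol- after the first vowel (as does fehnafal), so the same rule applies.
So bili → biolli.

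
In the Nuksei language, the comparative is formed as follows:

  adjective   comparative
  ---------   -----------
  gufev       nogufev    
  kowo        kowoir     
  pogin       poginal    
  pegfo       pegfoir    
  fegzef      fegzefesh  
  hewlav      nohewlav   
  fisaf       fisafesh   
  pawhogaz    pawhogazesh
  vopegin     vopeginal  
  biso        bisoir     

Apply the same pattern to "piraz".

"piraz" ends in -z. The one such stem in the data (pawhogaz → pawhogazesh) adds -esh, so the same rule applies.
The other patterns: stems ending in -n add -al; stems ending in -v add the prefix no-; stems ending in -o add -ir.
So piraz → pirazesh.

pirazesh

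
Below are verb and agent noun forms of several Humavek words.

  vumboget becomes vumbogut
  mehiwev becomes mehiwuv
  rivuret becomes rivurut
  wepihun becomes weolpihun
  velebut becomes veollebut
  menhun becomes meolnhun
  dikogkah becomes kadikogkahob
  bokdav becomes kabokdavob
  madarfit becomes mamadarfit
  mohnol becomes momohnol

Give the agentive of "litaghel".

litaghul

"litaghel" has last vowel 'e'. The stems whose last vowel is 'e' (vumboget → vumbogut, mehiwev → mehiwuv, rivuret → rivurut) change the last vowel to 'u'.
The other patterns: stems whose last vowel is 'u' insert -ol- after the first vowel; stems whose last vowel is 'a' add ka- … -ob around the stem; stems whose last vowel is 'i' or 'o' repeat the first consonant+vowel as a prefix.
So litaghel → litaghul.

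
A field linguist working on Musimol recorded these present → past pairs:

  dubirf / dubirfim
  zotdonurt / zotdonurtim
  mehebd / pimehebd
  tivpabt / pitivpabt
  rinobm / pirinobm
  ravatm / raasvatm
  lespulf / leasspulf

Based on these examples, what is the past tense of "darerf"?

zotdonurt and tivpabt both end in -t yet inflect differently (zotdonurtim, pitivpabt), so the final letter is not what conditions the rule; the second-to-last letter is.
"darerf" has second-to-last letter 'r'. The stems whose second-to-last letter is 'r' (dubirf → dubirfim, zotdonurt → zotdonurtim) add -im.
The other patterns: stems whose second-to-last letter is 'b' add the prefix pi-; stems whose second-to-last letter is 'l' or 't' insert -as- after the first vowel.
So darerf → darerfim.

darerfim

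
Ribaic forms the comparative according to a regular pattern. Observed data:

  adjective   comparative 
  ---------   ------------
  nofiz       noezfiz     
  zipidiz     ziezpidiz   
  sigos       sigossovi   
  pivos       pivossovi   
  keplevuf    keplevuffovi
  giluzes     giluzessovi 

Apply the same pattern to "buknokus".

"buknokus" ends in -s. The stems ending in -s (sigos → sigossovi, pivos → pivossovi, giluzes → giluzessovi) double the final consonant and add -ovi.
So buknokus → buknokussovi.

buknokussovi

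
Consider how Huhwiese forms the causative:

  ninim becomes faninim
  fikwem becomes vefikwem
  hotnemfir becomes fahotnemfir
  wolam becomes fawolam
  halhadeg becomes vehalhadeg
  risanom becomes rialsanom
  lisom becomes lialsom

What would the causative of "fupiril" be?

fafupiril

risanom and fikwem both end in -m yet inflect differently (rialsanom, vefikwem), so the final letter is not what conditions the rule; the last vowel is.
"fupiril" has last vowel 'i'. The stems whose last vowel is 'i' (ninim → faninim, hotnemfir → fahotnemfir) add the prefix fa-.
The other patterns: stems whose last vowel is 'o' insert -al- after the first vowel; stems whose last vowel is 'e' add the prefix ve-.
So fupiril → fafupiril.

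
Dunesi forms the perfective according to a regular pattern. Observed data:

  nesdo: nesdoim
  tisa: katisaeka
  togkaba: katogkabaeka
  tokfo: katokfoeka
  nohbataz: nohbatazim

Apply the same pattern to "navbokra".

navbokraim

nesdo and tokfo both end in -o yet inflect differently (nesdoim, katokfoeka), so the final letter is not what conditions the rule; the first letter is.
"navbokra" begins with n-. The stems beginning with n- (nohbataz → nohbatazim, nesdo → nesdoim) add -im.
So navbokra → navbokraim.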